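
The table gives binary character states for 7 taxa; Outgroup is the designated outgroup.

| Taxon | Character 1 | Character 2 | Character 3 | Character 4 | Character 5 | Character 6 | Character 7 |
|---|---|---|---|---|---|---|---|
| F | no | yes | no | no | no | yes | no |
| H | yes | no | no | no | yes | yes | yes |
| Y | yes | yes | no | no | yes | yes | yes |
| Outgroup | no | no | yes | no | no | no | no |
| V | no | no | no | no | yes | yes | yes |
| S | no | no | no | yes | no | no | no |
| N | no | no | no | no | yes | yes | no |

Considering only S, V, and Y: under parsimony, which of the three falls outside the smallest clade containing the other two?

S

Character polarity is set by the outgroup: the derived state is whichever differs from the outgroup's state, so for Character 3 the derived state is 'no', and for the remaining characters it is 'yes'.
Character 1: derived state 'yes' in H and Y only — synapomorphy for {H, Y}.
Character 2 groups F and Y, which is incompatible with the clades supported by the remaining characters; treating it as convergent (homoplasy) costs fewer steps than any alternative tree.
Character 3 (derived state 'no') is shared by all ingroup taxa — unites the whole ingroup.
Character 4 (derived state 'yes') is unique to S (autapomorphy; uninformative for grouping).
Only H, N, V, and Y show the derived state 'yes' for Character 5, supporting them as a clade.
Character 6: derived state 'yes' in F, H, N, V, and Y only — synapomorphy for {F, H, N, V, Y}.
Character 7: derived state 'yes' in H, V, and Y only — synapomorphy for {H, V, Y}.
Most parsimonious ingroup topology: ((((V,(Y,H)),N),F),S).
V and Y share a more recent common ancestor with each other than either does with S, so S is the least closely related of the three.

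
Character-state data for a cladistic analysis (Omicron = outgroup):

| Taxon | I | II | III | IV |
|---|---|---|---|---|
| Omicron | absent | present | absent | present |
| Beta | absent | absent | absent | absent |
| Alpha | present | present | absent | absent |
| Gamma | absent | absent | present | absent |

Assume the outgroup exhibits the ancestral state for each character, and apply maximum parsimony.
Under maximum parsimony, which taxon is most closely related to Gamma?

Character polarity is set by the outgroup: the derived state is whichever differs from the outgroup's state, so for II, IV the derived state is 'absent', and for the remaining characters it is 'present'.
I: derived state 'present' in Alpha only — an autapomorphy, so it tells us nothing about relationships among taxa.
Only Beta and Gamma show the derived state 'absent' for II, supporting them as a clade.
III: derived state 'present' in Gamma only — an autapomorphy, so it tells us nothing about relationships among taxa.
IV (derived state 'absent') is shared by all ingroup taxa — unites the whole ingroup.
Most parsimonious ingroup topology: ((Beta,Gamma),Alpha).
Gamma and Beta form a cherry on this tree, so they are sister taxa.

Beta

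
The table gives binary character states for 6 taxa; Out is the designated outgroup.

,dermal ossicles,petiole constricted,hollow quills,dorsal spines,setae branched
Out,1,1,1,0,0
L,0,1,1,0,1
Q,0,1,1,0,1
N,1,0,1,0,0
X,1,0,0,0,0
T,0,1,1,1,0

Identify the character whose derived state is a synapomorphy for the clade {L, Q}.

setae branched

Character polarity is set by the outgroup: the derived state is whichever differs from the outgroup's state, so for dermal ossicles, petiole constricted, hollow quills the derived state is '0', and for the remaining characters it is '1'.
Only L, Q, and T show the derived state '0' for dermal ossicles, supporting them as a clade.
petiole constricted: derived state '0' in N and X only — synapomorphy for {N, X}.
hollow quills: derived state '0' in X only — an autapomorphy, so it tells us nothing about relationships among taxa.
dorsal spines (derived state '1') is unique to T (autapomorphy; uninformative for grouping).
setae branched: derived state '1' in L and Q only — synapomorphy for {L, Q}.
Most parsimonious ingroup topology: (((L,Q),T),(N,X)).
The clade {L, Q} is supported by setae branched: its derived state '1' occurs in exactly those taxa and in no other taxon (including the outgroup).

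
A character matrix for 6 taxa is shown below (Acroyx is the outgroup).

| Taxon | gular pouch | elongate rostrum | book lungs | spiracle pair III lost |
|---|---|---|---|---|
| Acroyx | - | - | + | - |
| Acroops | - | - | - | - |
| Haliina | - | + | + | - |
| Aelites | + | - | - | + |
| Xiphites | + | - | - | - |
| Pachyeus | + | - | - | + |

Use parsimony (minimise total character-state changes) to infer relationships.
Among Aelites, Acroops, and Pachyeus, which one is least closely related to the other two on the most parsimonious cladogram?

Character polarity is set by the outgroup: the derived state is whichever differs from the outgroup's state, so for book lungs the derived state is '-', and for the remaining characters it is '+'.
Only Aelites, Pachyeus, and Xiphites show the derived state '+' for gular pouch, supporting them as a clade.
elongate rostrum (derived state '+') is unique to Haliina (autapomorphy; uninformative for grouping).
Only Acroops, Aelites, Pachyeus, and Xiphites show the derived state '-' for book lungs, supporting them as a clade.
spiracle pair III lost: derived state '+' in Aelites and Pachyeus only — synapomorphy for {Aelites, Pachyeus}.
Most parsimonious ingroup topology: ((Acroops,((Aelites,Pachyeus),Xiphites)),Haliina).
Aelites and Pachyeus share a more recent common ancestor with each other than either does with Acroops, so Acroops is the least closely related of the three.

Acroops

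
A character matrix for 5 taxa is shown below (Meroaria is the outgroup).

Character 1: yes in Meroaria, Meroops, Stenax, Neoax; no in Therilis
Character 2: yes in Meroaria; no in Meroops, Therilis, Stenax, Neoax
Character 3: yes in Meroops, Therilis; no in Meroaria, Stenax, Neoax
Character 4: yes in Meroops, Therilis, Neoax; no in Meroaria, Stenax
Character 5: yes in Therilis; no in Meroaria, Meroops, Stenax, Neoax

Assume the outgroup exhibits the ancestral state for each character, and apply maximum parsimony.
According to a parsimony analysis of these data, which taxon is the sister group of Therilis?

Character polarity is set by the outgroup: the derived state is whichever differs from the outgroup's state, so for Character 1, Character 2 the derived state is 'no', and for the remaining characters it is 'yes'.
Character 1: derived state 'no' in Therilis only — an autapomorphy, so it tells us nothing about relationships among taxa.
Character 2 (derived state 'no') is shared by all ingroup taxa — unites the whole ingroup.
Character 3 (derived state 'yes') is shared by Meroops and Therilis — a synapomorphy uniting that clade.
Character 4 (derived state 'yes') is shared by Meroops, Neoax, and Therilis — a synapomorphy uniting that clade.
Character 5 (derived state 'yes') is unique to Therilis (autapomorphy; uninformative for grouping).
Most parsimonious ingroup topology: (Stenax,((Therilis,Meroops),Neoax)).
Therilis and Meroops form a cherry on this tree, so they are sister taxa.

Meroops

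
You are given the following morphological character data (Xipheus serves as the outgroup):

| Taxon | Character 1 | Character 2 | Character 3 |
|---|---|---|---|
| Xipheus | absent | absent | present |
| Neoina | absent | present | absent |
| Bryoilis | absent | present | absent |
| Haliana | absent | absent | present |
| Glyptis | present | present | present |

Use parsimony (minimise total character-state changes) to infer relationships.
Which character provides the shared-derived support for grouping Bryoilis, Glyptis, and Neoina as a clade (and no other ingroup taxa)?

Character 2

Character polarity is set by the outgroup: the derived state is whichever differs from the outgroup's state, so for Character 3 the derived state is 'absent', and for the remaining characters it is 'present'.
Character 1 (derived state 'present') is unique to Glyptis (autapomorphy; uninformative for grouping).
Only Bryoilis, Glyptis, and Neoina show the derived state 'present' for Character 2, supporting them as a clade.
Only Bryoilis and Neoina show the derived state 'absent' for Character 3, supporting them as a clade.
Most parsimonious ingroup topology: (((Neoina,Bryoilis),Glyptis),Haliana).
The clade {Bryoilis, Glyptis, Neoina} is supported by Character 2: its derived state 'present' occurs in exactly those taxa and in no other taxon (including the outgroup).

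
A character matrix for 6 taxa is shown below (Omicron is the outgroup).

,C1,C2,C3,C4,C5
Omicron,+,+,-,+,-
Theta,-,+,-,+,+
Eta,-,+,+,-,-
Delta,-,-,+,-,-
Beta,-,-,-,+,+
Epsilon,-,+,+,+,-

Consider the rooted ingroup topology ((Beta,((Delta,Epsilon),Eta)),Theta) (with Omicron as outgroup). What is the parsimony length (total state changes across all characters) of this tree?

8

Map each character onto ((Beta,((Delta,Epsilon),Eta)),Theta) (rooted by Omicron) and count the minimum state changes it requires (Fitch parsimony):
C1: 1; C2: 2; C3: 1; C4: 2; C5: 2.
Total tree length = 8.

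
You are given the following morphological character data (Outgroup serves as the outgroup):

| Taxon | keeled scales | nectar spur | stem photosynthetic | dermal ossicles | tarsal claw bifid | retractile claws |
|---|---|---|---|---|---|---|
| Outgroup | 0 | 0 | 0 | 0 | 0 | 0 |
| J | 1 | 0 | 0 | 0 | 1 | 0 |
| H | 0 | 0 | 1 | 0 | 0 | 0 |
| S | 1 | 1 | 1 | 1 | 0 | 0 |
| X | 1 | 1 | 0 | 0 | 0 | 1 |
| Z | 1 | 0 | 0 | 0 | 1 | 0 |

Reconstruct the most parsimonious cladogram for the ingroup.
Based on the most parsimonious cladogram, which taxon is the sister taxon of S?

The outgroup has state '0' for every character, so '1' is the derived state throughout.
Only J, S, X, and Z show the derived state '1' for keeled scales, supporting them as a clade.
nectar spur (derived state '1') is shared by S and X — a synapomorphy uniting that clade.
stem photosynthetic groups H and S, which is incompatible with the clades supported by the remaining characters; treating it as convergent (homoplasy) costs fewer steps than any alternative tree.
dermal ossicles (derived state '1') is unique to S (autapomorphy; uninformative for grouping).
Only J and Z show the derived state '1' for tarsal claw bifid, supporting them as a clade.
retractile claws (derived state '1') is unique to X (autapomorphy; uninformative for grouping).
Most parsimonious ingroup topology: (((J,Z),(S,X)),H).
S and X form a cherry on this tree, so they are sister taxa.

X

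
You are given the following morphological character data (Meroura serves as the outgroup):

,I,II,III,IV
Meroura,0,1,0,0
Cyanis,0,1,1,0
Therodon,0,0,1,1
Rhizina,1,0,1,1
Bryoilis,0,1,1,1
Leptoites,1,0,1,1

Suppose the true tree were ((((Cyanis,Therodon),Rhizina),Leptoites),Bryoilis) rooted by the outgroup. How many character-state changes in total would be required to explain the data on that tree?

Map each character onto ((((Cyanis,Therodon),Rhizina),Leptoites),Bryoilis) (rooted by Meroura) and count the minimum state changes it requires (Fitch parsimony):
I: 2; II: 2; III: 1; IV: 2.
Total tree length = 7.

7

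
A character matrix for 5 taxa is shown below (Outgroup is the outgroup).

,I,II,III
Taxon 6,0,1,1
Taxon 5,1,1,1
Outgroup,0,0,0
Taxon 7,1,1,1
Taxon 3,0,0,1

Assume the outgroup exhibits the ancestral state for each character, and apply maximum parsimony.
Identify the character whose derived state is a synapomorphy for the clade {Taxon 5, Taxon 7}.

I

The outgroup has state '0' for every character, so '1' is the derived state throughout.
I: derived state '1' in Taxon 5 and Taxon 7 only — synapomorphy for {Taxon 5, Taxon 7}.
II (derived state '1') is shared by Taxon 5, Taxon 6, and Taxon 7 — a synapomorphy uniting that clade.
III (derived state '1') is shared by all ingroup taxa — unites the whole ingroup.
Most parsimonious ingroup topology: (((Taxon 7,Taxon 5),Taxon 6),Taxon 3).
The clade {Taxon 5, Taxon 7} is supported by I: its derived state '1' occurs in exactly those taxa and in no other taxon (including the outgroup).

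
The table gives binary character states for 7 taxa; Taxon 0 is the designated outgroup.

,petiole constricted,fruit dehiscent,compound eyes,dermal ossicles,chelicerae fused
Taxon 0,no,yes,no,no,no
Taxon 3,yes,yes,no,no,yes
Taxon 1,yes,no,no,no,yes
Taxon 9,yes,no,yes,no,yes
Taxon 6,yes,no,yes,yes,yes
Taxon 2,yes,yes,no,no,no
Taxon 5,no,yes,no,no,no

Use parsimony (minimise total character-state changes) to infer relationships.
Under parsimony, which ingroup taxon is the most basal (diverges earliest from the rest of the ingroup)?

Character polarity is set by the outgroup: the derived state is whichever differs from the outgroup's state, so for fruit dehiscent the derived state is 'no', and for the remaining characters it is 'yes'.
Only Taxon 1, Taxon 2, Taxon 3, Taxon 6, and Taxon 9 show the derived state 'yes' for petiole constricted, supporting them as a clade.
Only Taxon 1, Taxon 6, and Taxon 9 show the derived state 'no' for fruit dehiscent, supporting them as a clade.
Only Taxon 6 and Taxon 9 show the derived state 'yes' for compound eyes, supporting them as a clade.
dermal ossicles: derived state 'yes' in Taxon 6 only — an autapomorphy, so it tells us nothing about relationships among taxa.
Only Taxon 1, Taxon 3, Taxon 6, and Taxon 9 show the derived state 'yes' for chelicerae fused, supporting them as a clade.
Most parsimonious ingroup topology: (((Taxon 3,(Taxon 1,(Taxon 9,Taxon 6))),Taxon 2),Taxon 5).
Taxon 5 is sister to the clade containing all other ingroup taxa, so it is the earliest-diverging (most basal) ingroup lineage.

Taxon 5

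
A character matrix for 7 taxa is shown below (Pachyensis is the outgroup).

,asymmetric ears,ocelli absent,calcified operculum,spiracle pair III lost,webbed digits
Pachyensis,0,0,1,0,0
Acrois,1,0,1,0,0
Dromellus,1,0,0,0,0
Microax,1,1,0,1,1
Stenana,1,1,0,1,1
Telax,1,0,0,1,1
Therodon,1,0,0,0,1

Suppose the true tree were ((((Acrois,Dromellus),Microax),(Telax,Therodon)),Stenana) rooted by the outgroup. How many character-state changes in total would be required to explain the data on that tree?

Map each character onto ((((Acrois,Dromellus),Microax),(Telax,Therodon)),Stenana) (rooted by Pachyensis) and count the minimum state changes it requires (Fitch parsimony):
asymmetric ears: 1; ocelli absent: 2; calcified operculum: 2; spiracle pair III lost: 3; webbed digits: 2.
Total tree length = 10.

10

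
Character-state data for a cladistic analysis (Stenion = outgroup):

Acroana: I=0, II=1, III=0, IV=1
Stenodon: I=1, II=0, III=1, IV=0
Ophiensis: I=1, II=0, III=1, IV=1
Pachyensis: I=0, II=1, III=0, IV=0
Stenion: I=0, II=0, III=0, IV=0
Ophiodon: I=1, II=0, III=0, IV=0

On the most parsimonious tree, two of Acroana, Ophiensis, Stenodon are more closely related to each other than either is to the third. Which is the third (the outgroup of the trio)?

The outgroup has state '0' for every character, so '1' is the derived state throughout.
I: derived state '1' in Ophiensis, Ophiodon, and Stenodon only — synapomorphy for {Ophiensis, Ophiodon, Stenodon}.
Only Acroana and Pachyensis show the derived state '1' for II, supporting them as a clade.
Only Ophiensis and Stenodon show the derived state '1' for III, supporting them as a clade.
IV (state '1') occurs in Acroana and Ophiensis but conflicts with the nesting implied by the other characters — most parsimoniously interpreted as homoplasy.
Most parsimonious ingroup topology: ((Acroana,Pachyensis),(Ophiodon,(Stenodon,Ophiensis))).
Stenodon and Ophiensis share a more recent common ancestor with each other than either does with Acroana, so Acroana is the least closely related of the three.

Acroana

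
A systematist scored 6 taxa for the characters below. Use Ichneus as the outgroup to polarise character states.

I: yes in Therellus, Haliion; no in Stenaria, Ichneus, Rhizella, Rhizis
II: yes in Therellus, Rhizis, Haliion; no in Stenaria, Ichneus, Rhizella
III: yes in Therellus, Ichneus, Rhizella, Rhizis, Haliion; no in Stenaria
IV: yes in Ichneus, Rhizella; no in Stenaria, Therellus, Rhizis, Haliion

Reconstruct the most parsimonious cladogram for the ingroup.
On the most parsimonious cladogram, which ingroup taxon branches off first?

Rhizella

Character polarity is set by the outgroup: the derived state is whichever differs from the outgroup's state, so for III, IV the derived state is 'no', and for the remaining characters it is 'yes'.
I (derived state 'yes') is shared by Haliion and Therellus — a synapomorphy uniting that clade.
Only Haliion, Rhizis, and Therellus show the derived state 'yes' for II, supporting them as a clade.
III: derived state 'no' in Stenaria only — an autapomorphy, so it tells us nothing about relationships among taxa.
IV (derived state 'no') is shared by Haliion, Rhizis, Stenaria, and Therellus — a synapomorphy uniting that clade.
Most parsimonious ingroup topology: ((((Therellus,Haliion),Rhizis),Stenaria),Rhizella).
Rhizella is sister to the clade containing all other ingroup taxa, so it is the earliest-diverging (most basal) ingroup lineage.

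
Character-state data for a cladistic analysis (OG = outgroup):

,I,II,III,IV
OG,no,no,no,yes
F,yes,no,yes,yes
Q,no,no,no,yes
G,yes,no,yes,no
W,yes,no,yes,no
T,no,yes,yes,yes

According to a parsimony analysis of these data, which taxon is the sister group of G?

W

Character polarity is set by the outgroup: the derived state is whichever differs from the outgroup's state, so for IV the derived state is 'no', and for the remaining characters it is 'yes'.
I: derived state 'yes' in F, G, and W only — synapomorphy for {F, G, W}.
II (derived state 'yes') is unique to T (autapomorphy; uninformative for grouping).
III: derived state 'yes' in F, G, T, and W only — synapomorphy for {F, G, T, W}.
IV (derived state 'no') is shared by G and W — a synapomorphy uniting that clade.
Most parsimonious ingroup topology: (((F,(G,W)),T),Q).
G and W form a cherry on this tree, so they are sister taxa.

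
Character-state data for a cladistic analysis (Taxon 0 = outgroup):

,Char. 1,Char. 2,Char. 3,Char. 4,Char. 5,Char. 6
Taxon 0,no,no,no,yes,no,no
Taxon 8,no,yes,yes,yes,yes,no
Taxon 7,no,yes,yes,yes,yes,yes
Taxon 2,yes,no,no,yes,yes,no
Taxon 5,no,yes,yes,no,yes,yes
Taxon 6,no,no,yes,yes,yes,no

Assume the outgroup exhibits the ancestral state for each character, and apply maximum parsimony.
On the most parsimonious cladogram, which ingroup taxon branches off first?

Taxon 2

Character polarity is set by the outgroup: the derived state is whichever differs from the outgroup's state, so for Char. 4 the derived state is 'no', and for the remaining characters it is 'yes'.
Char. 1: derived state 'yes' in Taxon 2 only — an autapomorphy, so it tells us nothing about relationships among taxa.
Only Taxon 5, Taxon 7, and Taxon 8 show the derived state 'yes' for Char. 2, supporting them as a clade.
Char. 3 (derived state 'yes') is shared by Taxon 5, Taxon 6, Taxon 7, and Taxon 8 — a synapomorphy uniting that clade.
Char. 4 (derived state 'no') is unique to Taxon 5 (autapomorphy; uninformative for grouping).
All ingroup taxa share the derived state 'yes' for Char. 5; it defines the ingroup but does not resolve relationships within it.
Char. 6 (derived state 'yes') is shared by Taxon 5 and Taxon 7 — a synapomorphy uniting that clade.
Most parsimonious ingroup topology: (((Taxon 8,(Taxon 7,Taxon 5)),Taxon 6),Taxon 2).
Taxon 2 is sister to the clade containing all other ingroup taxa, so it is the earliest-diverging (most basal) ingroup lineage.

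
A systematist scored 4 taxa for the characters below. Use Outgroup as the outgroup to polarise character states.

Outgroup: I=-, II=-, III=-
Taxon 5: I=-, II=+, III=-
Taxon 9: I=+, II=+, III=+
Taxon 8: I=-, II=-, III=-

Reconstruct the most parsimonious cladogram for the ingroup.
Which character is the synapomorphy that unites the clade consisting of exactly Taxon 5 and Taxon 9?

II

The outgroup has state '-' for every character, so '+' is the derived state throughout.
I: derived state '+' in Taxon 9 only — an autapomorphy, so it tells us nothing about relationships among taxa.
II (derived state '+') is shared by Taxon 5 and Taxon 9 — a synapomorphy uniting that clade.
III: derived state '+' in Taxon 9 only — an autapomorphy, so it tells us nothing about relationships among taxa.
Most parsimonious ingroup topology: ((Taxon 5,Taxon 9),Taxon 8).
The clade {Taxon 5, Taxon 9} is supported by II: its derived state '+' occurs in exactly those taxa and in no other taxon (including the outgroup).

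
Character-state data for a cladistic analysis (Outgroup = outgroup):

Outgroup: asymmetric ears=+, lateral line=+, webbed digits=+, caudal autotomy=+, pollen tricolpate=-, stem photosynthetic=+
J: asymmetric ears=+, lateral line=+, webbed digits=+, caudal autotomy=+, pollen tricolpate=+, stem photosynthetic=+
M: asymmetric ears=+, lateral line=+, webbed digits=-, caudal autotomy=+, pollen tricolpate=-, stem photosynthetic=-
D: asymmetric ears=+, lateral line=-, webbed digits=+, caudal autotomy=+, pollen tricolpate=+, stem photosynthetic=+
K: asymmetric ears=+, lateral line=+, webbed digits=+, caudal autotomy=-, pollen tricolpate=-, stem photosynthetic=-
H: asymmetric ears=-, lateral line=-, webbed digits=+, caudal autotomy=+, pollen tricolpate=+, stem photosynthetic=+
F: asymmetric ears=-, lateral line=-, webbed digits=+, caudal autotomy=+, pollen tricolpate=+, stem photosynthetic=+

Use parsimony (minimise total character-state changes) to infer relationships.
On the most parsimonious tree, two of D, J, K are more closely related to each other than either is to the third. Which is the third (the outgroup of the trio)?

Character polarity is set by the outgroup: the derived state is whichever differs from the outgroup's state, so for asymmetric ears, lateral line, webbed digits, caudal autotomy, stem photosynthetic the derived state is '-', and for the remaining characters it is '+'.
Only F and H show the derived state '-' for asymmetric ears, supporting them as a clade.
lateral line: derived state '-' in D, F, and H only — synapomorphy for {D, F, H}.
webbed digits: derived state '-' in M only — an autapomorphy, so it tells us nothing about relationships among taxa.
caudal autotomy (derived state '-') is unique to K (autapomorphy; uninformative for grouping).
pollen tricolpate: derived state '+' in D, F, H, and J only — synapomorphy for {D, F, H, J}.
stem photosynthetic: derived state '-' in K and M only — synapomorphy for {K, M}.
Most parsimonious ingroup topology: ((J,(D,(H,F))),(M,K)).
J and D share a more recent common ancestor with each other than either does with K, so K is the least closely related of the three.

K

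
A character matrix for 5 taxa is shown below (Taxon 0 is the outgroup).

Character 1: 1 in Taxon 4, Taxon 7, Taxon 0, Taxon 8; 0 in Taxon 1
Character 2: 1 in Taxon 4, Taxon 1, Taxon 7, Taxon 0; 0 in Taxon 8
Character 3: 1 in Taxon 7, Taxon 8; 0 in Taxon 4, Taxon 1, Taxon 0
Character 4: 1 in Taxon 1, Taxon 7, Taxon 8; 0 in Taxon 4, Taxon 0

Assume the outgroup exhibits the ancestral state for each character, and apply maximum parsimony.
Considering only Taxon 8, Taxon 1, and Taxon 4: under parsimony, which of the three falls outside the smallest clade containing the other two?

Character polarity is set by the outgroup: the derived state is whichever differs from the outgroup's state, so for Character 1, Character 2 the derived state is '0', and for the remaining characters it is '1'.
Character 1: derived state '0' in Taxon 1 only — an autapomorphy, so it tells us nothing about relationships among taxa.
Character 2 (derived state '0') is unique to Taxon 8 (autapomorphy; uninformative for grouping).
Character 3 (derived state '1') is shared by Taxon 7 and Taxon 8 — a synapomorphy uniting that clade.
Character 4 (derived state '1') is shared by Taxon 1, Taxon 7, and Taxon 8 — a synapomorphy uniting that clade.
Most parsimonious ingroup topology: (((Taxon 8,Taxon 7),Taxon 1),Taxon 4).
Taxon 8 and Taxon 1 share a more recent common ancestor with each other than either does with Taxon 4, so Taxon 4 is the least closely related of the three.

Taxon 4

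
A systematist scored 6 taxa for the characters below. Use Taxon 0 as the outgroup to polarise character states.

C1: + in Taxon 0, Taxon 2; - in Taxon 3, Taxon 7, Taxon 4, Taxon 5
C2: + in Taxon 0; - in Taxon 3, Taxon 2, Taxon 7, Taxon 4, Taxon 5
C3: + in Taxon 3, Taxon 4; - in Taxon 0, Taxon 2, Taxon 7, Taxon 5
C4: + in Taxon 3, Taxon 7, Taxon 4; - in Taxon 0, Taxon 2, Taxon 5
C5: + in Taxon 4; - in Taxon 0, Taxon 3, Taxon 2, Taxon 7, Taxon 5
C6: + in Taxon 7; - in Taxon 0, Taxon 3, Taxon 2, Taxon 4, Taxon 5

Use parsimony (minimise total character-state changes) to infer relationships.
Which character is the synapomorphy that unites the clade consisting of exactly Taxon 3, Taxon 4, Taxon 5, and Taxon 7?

C1

Character polarity is set by the outgroup: the derived state is whichever differs from the outgroup's state, so for C1, C2 the derived state is '-', and for the remaining characters it is '+'.
C1: derived state '-' in Taxon 3, Taxon 4, Taxon 5, and Taxon 7 only — synapomorphy for {Taxon 3, Taxon 4, Taxon 5, Taxon 7}.
C2 (derived state '-') is shared by all ingroup taxa — unites the whole ingroup.
Only Taxon 3 and Taxon 4 show the derived state '+' for C3, supporting them as a clade.
Only Taxon 3, Taxon 4, and Taxon 7 show the derived state '+' for C4, supporting them as a clade.
C5: derived state '+' in Taxon 4 only — an autapomorphy, so it tells us nothing about relationships among taxa.
C6 (derived state '+') is unique to Taxon 7 (autapomorphy; uninformative for grouping).
Most parsimonious ingroup topology: ((((Taxon 3,Taxon 4),Taxon 7),Taxon 5),Taxon 2).
The clade {Taxon 3, Taxon 4, Taxon 5, Taxon 7} is supported by C1: its derived state '-' occurs in exactly those taxa and in no other taxon (including the outgroup).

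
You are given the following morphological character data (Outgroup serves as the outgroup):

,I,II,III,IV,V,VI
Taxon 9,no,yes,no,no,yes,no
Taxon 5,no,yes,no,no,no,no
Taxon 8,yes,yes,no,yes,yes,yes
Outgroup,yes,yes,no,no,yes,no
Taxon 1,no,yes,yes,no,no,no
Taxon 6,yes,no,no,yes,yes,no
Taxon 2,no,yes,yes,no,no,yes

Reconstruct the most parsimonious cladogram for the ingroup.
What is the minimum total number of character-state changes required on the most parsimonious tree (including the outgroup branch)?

7

Character polarity is set by the outgroup: the derived state is whichever differs from the outgroup's state, so for I, II, V the derived state is 'no', and for the remaining characters it is 'yes'.
Only Taxon 1, Taxon 2, Taxon 5, and Taxon 9 show the derived state 'no' for I, supporting them as a clade.
II (derived state 'no') is unique to Taxon 6 (autapomorphy; uninformative for grouping).
III: derived state 'yes' in Taxon 1 and Taxon 2 only — synapomorphy for {Taxon 1, Taxon 2}.
IV (derived state 'yes') is shared by Taxon 6 and Taxon 8 — a synapomorphy uniting that clade.
Only Taxon 1, Taxon 2, and Taxon 5 show the derived state 'no' for V, supporting them as a clade.
VI groups Taxon 2 and Taxon 8, which is incompatible with the clades supported by the remaining characters; treating it as convergent (homoplasy) costs fewer steps than any alternative tree.
Most parsimonious ingroup topology: ((((Taxon 1,Taxon 2),Taxon 5),Taxon 9),(Taxon 8,Taxon 6)).
Changes per character on this tree: I: 1; II: 1; III: 1; IV: 1; V: 1; VI: 2.
Total = 7.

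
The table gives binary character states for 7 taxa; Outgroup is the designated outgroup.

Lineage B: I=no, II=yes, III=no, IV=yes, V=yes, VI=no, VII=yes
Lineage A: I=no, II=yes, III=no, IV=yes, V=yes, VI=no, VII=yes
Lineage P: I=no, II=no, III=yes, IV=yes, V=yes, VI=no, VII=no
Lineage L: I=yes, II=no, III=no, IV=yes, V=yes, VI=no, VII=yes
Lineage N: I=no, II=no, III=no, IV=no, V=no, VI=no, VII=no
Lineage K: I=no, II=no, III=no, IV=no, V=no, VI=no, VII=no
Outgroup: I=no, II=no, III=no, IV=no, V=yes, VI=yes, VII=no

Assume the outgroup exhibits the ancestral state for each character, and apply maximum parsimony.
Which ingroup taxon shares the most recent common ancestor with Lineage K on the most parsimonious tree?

Lineage N

Character polarity is set by the outgroup: the derived state is whichever differs from the outgroup's state, so for V, VI the derived state is 'no', and for the remaining characters it is 'yes'.
I (derived state 'yes') is unique to Lineage L (autapomorphy; uninformative for grouping).
II (derived state 'yes') is shared by Lineage A and Lineage B — a synapomorphy uniting that clade.
III: derived state 'yes' in Lineage P only — an autapomorphy, so it tells us nothing about relationships among taxa.
IV: derived state 'yes' in Lineage A, Lineage B, Lineage L, and Lineage P only — synapomorphy for {Lineage A, Lineage B, Lineage L, Lineage P}.
V (derived state 'no') is shared by Lineage K and Lineage N — a synapomorphy uniting that clade.
All ingroup taxa share the derived state 'no' for VI; it defines the ingroup but does not resolve relationships within it.
Only Lineage A, Lineage B, and Lineage L show the derived state 'yes' for VII, supporting them as a clade.
Most parsimonious ingroup topology: (((Lineage L,(Lineage B,Lineage A)),Lineage P),(Lineage N,Lineage K)).
Lineage K and Lineage N form a cherry on this tree, so they are sister taxa.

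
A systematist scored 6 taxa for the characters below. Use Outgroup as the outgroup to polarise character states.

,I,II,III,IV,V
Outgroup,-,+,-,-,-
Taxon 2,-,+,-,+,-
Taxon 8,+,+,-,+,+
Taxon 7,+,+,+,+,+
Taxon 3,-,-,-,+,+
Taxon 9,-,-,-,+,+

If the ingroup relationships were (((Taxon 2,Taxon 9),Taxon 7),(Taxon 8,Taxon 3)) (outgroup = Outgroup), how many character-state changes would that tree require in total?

Map each character onto (((Taxon 2,Taxon 9),Taxon 7),(Taxon 8,Taxon 3)) (rooted by Outgroup) and count the minimum state changes it requires (Fitch parsimony):
I: 2; II: 2; III: 1; IV: 1; V: 2.
Total tree length = 8.

8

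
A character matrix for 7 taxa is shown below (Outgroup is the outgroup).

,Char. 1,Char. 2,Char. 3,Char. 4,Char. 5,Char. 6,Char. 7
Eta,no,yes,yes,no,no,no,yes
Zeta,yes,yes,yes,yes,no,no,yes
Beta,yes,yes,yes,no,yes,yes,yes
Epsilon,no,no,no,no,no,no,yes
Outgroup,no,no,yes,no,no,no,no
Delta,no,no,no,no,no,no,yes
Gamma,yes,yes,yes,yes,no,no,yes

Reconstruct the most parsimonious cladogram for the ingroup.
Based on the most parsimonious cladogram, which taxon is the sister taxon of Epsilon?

Delta

Character polarity is set by the outgroup: the derived state is whichever differs from the outgroup's state, so for Char. 3 the derived state is 'no', and for the remaining characters it is 'yes'.
Char. 1: derived state 'yes' in Beta, Gamma, and Zeta only — synapomorphy for {Beta, Gamma, Zeta}.
Char. 2: derived state 'yes' in Beta, Eta, Gamma, and Zeta only — synapomorphy for {Beta, Eta, Gamma, Zeta}.
Char. 3: derived state 'no' in Delta and Epsilon only — synapomorphy for {Delta, Epsilon}.
Char. 4: derived state 'yes' in Gamma and Zeta only — synapomorphy for {Gamma, Zeta}.
Char. 5 (derived state 'yes') is unique to Beta (autapomorphy; uninformative for grouping).
Char. 6: derived state 'yes' in Beta only — an autapomorphy, so it tells us nothing about relationships among taxa.
Char. 7 (derived state 'yes') is shared by all ingroup taxa — unites the whole ingroup.
Most parsimonious ingroup topology: ((Epsilon,Delta),(((Gamma,Zeta),Beta),Eta)).
Epsilon and Delta form a cherry on this tree, so they are sister taxa.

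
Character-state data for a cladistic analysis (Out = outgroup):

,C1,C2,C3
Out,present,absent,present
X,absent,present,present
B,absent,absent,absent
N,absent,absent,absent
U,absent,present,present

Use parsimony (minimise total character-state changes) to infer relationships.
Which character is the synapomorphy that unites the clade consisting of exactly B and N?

C3

Character polarity is set by the outgroup: the derived state is whichever differs from the outgroup's state, so for C1, C3 the derived state is 'absent', and for the remaining characters it is 'present'.
All ingroup taxa share the derived state 'absent' for C1; it defines the ingroup but does not resolve relationships within it.
C2: derived state 'present' in U and X only — synapomorphy for {U, X}.
C3: derived state 'absent' in B and N only — synapomorphy for {B, N}.
Most parsimonious ingroup topology: ((X,U),(B,N)).
The clade {B, N} is supported by C3: its derived state 'absent' occurs in exactly those taxa and in no other taxon (including the outgroup).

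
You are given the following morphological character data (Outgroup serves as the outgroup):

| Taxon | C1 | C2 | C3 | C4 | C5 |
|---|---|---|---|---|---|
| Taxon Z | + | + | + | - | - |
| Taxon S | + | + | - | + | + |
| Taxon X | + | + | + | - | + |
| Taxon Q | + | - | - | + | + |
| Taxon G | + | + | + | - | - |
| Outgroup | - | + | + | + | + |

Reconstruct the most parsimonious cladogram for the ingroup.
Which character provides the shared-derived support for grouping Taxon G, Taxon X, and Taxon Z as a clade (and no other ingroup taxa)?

Character polarity is set by the outgroup: the derived state is whichever differs from the outgroup's state, so for C2, C3, C4, C5 the derived state is '-', and for the remaining characters it is '+'.
C1 (derived state '+') is shared by all ingroup taxa — unites the whole ingroup.
C2: derived state '-' in Taxon Q only — an autapomorphy, so it tells us nothing about relationships among taxa.
C3: derived state '-' in Taxon Q and Taxon S only — synapomorphy for {Taxon Q, Taxon S}.
Only Taxon G, Taxon X, and Taxon Z show the derived state '-' for C4, supporting them as a clade.
C5: derived state '-' in Taxon G and Taxon Z only — synapomorphy for {Taxon G, Taxon Z}.
Most parsimonious ingroup topology: ((Taxon Q,Taxon S),((Taxon Z,Taxon G),Taxon X)).
The clade {Taxon G, Taxon X, Taxon Z} is supported by C4: its derived state '-' occurs in exactly those taxa and in no other taxon (including the outgroup).

C4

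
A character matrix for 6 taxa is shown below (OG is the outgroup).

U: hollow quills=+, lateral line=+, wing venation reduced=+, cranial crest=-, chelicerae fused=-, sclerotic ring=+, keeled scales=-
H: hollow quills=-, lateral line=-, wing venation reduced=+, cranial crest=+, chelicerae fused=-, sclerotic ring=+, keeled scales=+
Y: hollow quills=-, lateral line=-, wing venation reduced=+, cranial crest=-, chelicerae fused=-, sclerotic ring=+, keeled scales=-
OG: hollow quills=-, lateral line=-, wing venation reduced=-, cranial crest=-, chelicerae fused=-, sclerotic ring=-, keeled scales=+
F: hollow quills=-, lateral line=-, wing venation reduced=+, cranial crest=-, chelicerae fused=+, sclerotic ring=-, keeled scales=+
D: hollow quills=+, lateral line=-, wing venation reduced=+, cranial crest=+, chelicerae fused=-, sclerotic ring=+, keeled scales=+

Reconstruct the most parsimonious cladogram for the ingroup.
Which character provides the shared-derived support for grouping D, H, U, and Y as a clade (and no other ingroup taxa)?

sclerotic ring

Character polarity is set by the outgroup: the derived state is whichever differs from the outgroup's state, so for keeled scales the derived state is '-', and for the remaining characters it is '+'.
hollow quills groups D and U, which is incompatible with the clades supported by the remaining characters; treating it as convergent (homoplasy) costs fewer steps than any alternative tree.
lateral line (derived state '+') is unique to U (autapomorphy; uninformative for grouping).
wing venation reduced (derived state '+') is shared by all ingroup taxa — unites the whole ingroup.
cranial crest: derived state '+' in D and H only — synapomorphy for {D, H}.
chelicerae fused: derived state '+' in F only — an autapomorphy, so it tells us nothing about relationships among taxa.
sclerotic ring: derived state '+' in D, H, U, and Y only — synapomorphy for {D, H, U, Y}.
keeled scales (derived state '-') is shared by U and Y — a synapomorphy uniting that clade.
Most parsimonious ingroup topology: (((Y,U),(H,D)),F).
The clade {D, H, U, Y} is supported by sclerotic ring: its derived state '+' occurs in exactly those taxa and in no other taxon (including the outgroup).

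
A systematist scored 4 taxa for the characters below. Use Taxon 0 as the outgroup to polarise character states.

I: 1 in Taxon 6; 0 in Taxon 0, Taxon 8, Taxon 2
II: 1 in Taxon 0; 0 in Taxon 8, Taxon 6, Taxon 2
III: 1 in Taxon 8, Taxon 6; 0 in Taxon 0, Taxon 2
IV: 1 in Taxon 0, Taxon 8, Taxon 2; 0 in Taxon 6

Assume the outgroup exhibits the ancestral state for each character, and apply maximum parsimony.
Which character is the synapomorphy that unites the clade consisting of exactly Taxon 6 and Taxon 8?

Character polarity is set by the outgroup: the derived state is whichever differs from the outgroup's state, so for II, IV the derived state is '0', and for the remaining characters it is '1'.
I (derived state '1') is unique to Taxon 6 (autapomorphy; uninformative for grouping).
All ingroup taxa share the derived state '0' for II; it defines the ingroup but does not resolve relationships within it.
Only Taxon 6 and Taxon 8 show the derived state '1' for III, supporting them as a clade.
IV: derived state '0' in Taxon 6 only — an autapomorphy, so it tells us nothing about relationships among taxa.
Most parsimonious ingroup topology: ((Taxon 8,Taxon 6),Taxon 2).
The clade {Taxon 6, Taxon 8} is supported by III: its derived state '1' occurs in exactly those taxa and in no other taxon (including the outgroup).

III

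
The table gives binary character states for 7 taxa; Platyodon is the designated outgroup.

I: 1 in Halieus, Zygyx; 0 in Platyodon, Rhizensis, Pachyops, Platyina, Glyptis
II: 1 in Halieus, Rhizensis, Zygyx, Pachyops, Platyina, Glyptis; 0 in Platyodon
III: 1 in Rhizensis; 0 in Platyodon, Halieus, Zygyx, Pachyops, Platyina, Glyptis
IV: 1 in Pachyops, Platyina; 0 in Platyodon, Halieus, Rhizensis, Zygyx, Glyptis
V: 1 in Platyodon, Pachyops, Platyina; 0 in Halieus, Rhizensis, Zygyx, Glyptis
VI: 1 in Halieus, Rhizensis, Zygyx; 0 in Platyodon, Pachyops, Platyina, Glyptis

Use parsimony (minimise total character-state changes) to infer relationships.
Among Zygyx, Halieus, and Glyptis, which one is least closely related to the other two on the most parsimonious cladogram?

Character polarity is set by the outgroup: the derived state is whichever differs from the outgroup's state, so for V the derived state is '0', and for the remaining characters it is '1'.
Only Halieus and Zygyx show the derived state '1' for I, supporting them as a clade.
All ingroup taxa share the derived state '1' for II; it defines the ingroup but does not resolve relationships within it.
III (derived state '1') is unique to Rhizensis (autapomorphy; uninformative for grouping).
IV (derived state '1') is shared by Pachyops and Platyina — a synapomorphy uniting that clade.
Only Glyptis, Halieus, Rhizensis, and Zygyx show the derived state '0' for V, supporting them as a clade.
VI (derived state '1') is shared by Halieus, Rhizensis, and Zygyx — a synapomorphy uniting that clade.
Most parsimonious ingroup topology: ((((Halieus,Zygyx),Rhizensis),Glyptis),(Pachyops,Platyina)).
Halieus and Zygyx share a more recent common ancestor with each other than either does with Glyptis, so Glyptis is the least closely related of the three.

Glyptis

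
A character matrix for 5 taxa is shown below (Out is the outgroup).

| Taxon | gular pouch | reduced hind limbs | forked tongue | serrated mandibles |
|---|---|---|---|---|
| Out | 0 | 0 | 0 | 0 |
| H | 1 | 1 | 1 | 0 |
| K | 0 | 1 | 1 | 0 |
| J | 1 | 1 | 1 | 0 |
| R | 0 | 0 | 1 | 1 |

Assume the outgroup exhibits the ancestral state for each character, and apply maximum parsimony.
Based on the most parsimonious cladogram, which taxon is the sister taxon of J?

H

The outgroup has state '0' for every character, so '1' is the derived state throughout.
gular pouch (derived state '1') is shared by H and J — a synapomorphy uniting that clade.
reduced hind limbs (derived state '1') is shared by H, J, and K — a synapomorphy uniting that clade.
All ingroup taxa share the derived state '1' for forked tongue; it defines the ingroup but does not resolve relationships within it.
serrated mandibles: derived state '1' in R only — an autapomorphy, so it tells us nothing about relationships among taxa.
Most parsimonious ingroup topology: (((H,J),K),R).
J and H form a cherry on this tree, so they are sister taxa.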